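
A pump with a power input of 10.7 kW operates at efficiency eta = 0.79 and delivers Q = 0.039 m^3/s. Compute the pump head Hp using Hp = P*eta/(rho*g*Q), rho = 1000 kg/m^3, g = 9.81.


Pump head formula: Hp = P * eta / (rho * g * Q).
Numerator: P * eta = 10.7 * 1000 * 0.79 = 8453.0 W.
Denominator: rho * g * Q = 1000 * 9.81 * 0.039 = 382.59.
Hp = 8453.0 / 382.59 = 22.09 m.

22.09


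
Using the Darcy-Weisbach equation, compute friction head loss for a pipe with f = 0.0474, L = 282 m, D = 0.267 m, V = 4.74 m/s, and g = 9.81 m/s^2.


Darcy-Weisbach equation: h_f = f * (L/D) * V^2/(2g).
f * L/D = 0.0474 * 282/0.267 = 50.0629.
V^2/(2g) = 4.74^2 / (2*9.81) = 22.4676 / 19.62 = 1.1451 m.
h_f = 50.0629 * 1.1451 = 57.329 m.

57.329


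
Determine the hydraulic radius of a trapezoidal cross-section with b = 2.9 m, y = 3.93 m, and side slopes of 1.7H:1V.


For a trapezoidal section with side slope z:
A = (b + z*y)*y = (2.9 + 1.7*3.93)*3.93 = 37.653 m^2.
P = b + 2*y*sqrt(1 + z^2) = 2.9 + 2*3.93*sqrt(1 + 1.7^2) = 18.402 m.
R = A/P = 37.653 / 18.402 = 2.0461 m.

2.0461


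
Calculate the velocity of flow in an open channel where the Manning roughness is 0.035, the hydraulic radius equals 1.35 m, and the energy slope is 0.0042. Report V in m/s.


Manning's equation gives V = (1/n) * R^(2/3) * S^(1/2).
First, compute R^(2/3) = 1.35^(2/3) = 1.2215.
Next, S^(1/2) = 0.0042^(1/2) = 0.064807.
Then 1/n = 1/0.035 = 28.57.
V = 28.57 * 1.2215 * 0.064807 = 2.2618 m/s.

2.2618


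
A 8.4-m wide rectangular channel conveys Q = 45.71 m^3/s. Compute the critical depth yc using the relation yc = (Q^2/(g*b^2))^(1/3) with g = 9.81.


Using yc = (Q^2 / (g * b^2))^(1/3):
Q^2 = 45.71^2 = 2089.4.
g * b^2 = 9.81 * 8.4^2 = 9.81 * 70.56 = 692.19.
Q^2 / (g*b^2) = 2089.4 / 692.19 = 3.0185.
yc = 3.0185^(1/3) = 1.4452 m.

1.4452


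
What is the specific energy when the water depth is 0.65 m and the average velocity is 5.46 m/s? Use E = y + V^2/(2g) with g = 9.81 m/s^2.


Specific energy E = y + V^2/(2g).
Velocity head = V^2/(2g) = 5.46^2 / (2*9.81) = 29.8116 / 19.62 = 1.5194 m.
E = 0.65 + 1.5194 = 2.1694 m.

2.1694


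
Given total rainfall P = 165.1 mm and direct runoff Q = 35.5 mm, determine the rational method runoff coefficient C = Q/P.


The runoff coefficient C = runoff depth / rainfall depth.
C = 35.5 / 165.1
  = 0.215.

0.215


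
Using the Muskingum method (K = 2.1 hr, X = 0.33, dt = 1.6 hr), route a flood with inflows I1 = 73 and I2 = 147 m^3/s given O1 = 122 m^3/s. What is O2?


Muskingum coefficients:
denom = 2*K*(1-X) + dt = 2*2.1*(1-0.33) + 1.6 = 4.414.
C0 = (dt - 2*K*X)/denom = (1.6 - 2*2.1*0.33)/4.414 = 0.0485.
C1 = (dt + 2*K*X)/denom = (1.6 + 2*2.1*0.33)/4.414 = 0.6765.
C2 = (2*K*(1-X) - dt)/denom = 0.275.
O2 = C0*I2 + C1*I1 + C2*O1
   = 0.0485*147 + 0.6765*73 + 0.275*122
   = 90.06 m^3/s.

90.06


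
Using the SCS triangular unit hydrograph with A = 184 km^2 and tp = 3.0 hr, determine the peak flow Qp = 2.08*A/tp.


SCS formula: Qp = 2.08 * A / tp.
Qp = 2.08 * 184 / 3.0
   = 382.72 / 3.0
   = 127.57 m^3/s per cm.

127.57


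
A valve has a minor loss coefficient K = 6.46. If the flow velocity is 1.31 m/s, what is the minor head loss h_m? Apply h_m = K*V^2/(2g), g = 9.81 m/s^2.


Minor loss formula: h_m = K * V^2/(2g).
V^2 = 1.31^2 = 1.7161.
V^2/(2g) = 1.7161 / 19.62 = 0.0875 m.
h_m = 6.46 * 0.0875 = 0.565 m.

0.565


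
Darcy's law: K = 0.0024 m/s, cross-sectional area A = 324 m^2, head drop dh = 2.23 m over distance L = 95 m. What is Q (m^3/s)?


Darcy's law: Q = K * A * i, where i = dh/L.
Hydraulic gradient i = 2.23 / 95 = 0.023474.
Q = 0.0024 * 324 * 0.023474
  = 0.0183 m^3/s.

0.0183


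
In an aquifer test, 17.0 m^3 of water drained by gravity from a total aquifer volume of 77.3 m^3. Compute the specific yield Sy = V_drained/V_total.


Specific yield Sy = Volume drained / Total volume.
Sy = 17.0 / 77.3
   = 0.2199.

0.2199


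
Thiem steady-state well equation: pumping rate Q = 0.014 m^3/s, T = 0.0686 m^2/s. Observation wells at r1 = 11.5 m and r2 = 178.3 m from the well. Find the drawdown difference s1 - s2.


Thiem equation: s1 - s2 = Q/(2*pi*T) * ln(r2/r1).
ln(r2/r1) = ln(178.3/11.5) = 2.7411.
Q/(2*pi*T) = 0.014 / (2*pi*0.0686) = 0.014 / 0.431 = 0.0325.
s1 - s2 = 0.0325 * 2.7411 = 0.089 m.

0.089


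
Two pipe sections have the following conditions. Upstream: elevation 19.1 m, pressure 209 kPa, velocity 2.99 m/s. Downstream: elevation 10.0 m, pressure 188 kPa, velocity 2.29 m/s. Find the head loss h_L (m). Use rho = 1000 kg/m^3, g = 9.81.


Total head at each section: H = z + p/(rho*g) + V^2/(2g).
H1 = 19.1 + 209*1000/(1000*9.81) + 2.99^2/(2*9.81)
   = 19.1 + 21.305 + 0.4557
   = 40.86 m.
H2 = 10.0 + 188*1000/(1000*9.81) + 2.29^2/(2*9.81)
   = 10.0 + 19.164 + 0.2673
   = 29.431 m.
h_L = H1 - H2 = 40.86 - 29.431 = 11.429 m.

11.429


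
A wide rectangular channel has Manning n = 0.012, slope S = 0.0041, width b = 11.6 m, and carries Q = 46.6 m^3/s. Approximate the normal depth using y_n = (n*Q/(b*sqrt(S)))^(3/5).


We use the wide-channel approximation y_n = (n*Q/(b*sqrt(S)))^(3/5).
sqrt(S) = sqrt(0.0041) = 0.064031.
Numerator: n*Q = 0.012 * 46.6 = 0.5592.
Denominator: b*sqrt(S) = 11.6 * 0.064031 = 0.74276.
arg = 0.7529.
y_n = 0.7529^(3/5) = 0.8434 m.

0.8434


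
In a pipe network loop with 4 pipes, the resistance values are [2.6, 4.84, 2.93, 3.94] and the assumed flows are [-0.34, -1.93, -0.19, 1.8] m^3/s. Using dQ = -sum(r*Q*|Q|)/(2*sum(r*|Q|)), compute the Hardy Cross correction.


Numerator terms (r*Q*|Q|): 2.6*-0.34*|-0.34| = -0.3006; 4.84*-1.93*|-1.93| = -18.0285; 2.93*-0.19*|-0.19| = -0.1058; 3.94*1.8*|1.8| = 12.7656.
Sum of numerator = -5.6692.
Denominator terms (r*|Q|): 2.6*|-0.34| = 0.884; 4.84*|-1.93| = 9.3412; 2.93*|-0.19| = 0.5567; 3.94*|1.8| = 7.092.
2 * sum of denominator = 2 * 17.8739 = 35.7478.
dQ = --5.6692 / 35.7478 = 0.1586 m^3/s.

0.1586


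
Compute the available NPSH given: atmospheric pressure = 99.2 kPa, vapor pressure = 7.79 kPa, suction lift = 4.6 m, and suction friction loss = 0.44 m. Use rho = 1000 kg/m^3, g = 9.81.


NPSHa = p_atm/(rho*g) - z_s - hf_s - p_vap/(rho*g).
p_atm/(rho*g) = 99.2*1000 / (1000*9.81) = 10.112 m.
p_vap/(rho*g) = 7.79*1000 / (1000*9.81) = 0.794 m.
NPSHa = 10.112 - 4.6 - 0.44 - 0.794
      = 4.28 m.

4.28


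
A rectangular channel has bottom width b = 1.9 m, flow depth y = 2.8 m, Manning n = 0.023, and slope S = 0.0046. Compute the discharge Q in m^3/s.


For a rectangular channel, the cross-sectional area A = b * y = 1.9 * 2.8 = 5.32 m^2.
The wetted perimeter P = b + 2y = 1.9 + 2*2.8 = 7.5 m.
Hydraulic radius R = A/P = 5.32/7.5 = 0.7093 m.
Velocity V = (1/n)*R^(2/3)*S^(1/2) = (1/0.023)*0.7093^(2/3)*0.0046^(1/2) = 2.3454 m/s.
Discharge Q = A * V = 5.32 * 2.3454 = 12.478 m^3/s.

12.478


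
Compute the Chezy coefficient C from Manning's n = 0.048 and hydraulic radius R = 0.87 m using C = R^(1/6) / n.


The Chezy coefficient relates to Manning's n through C = R^(1/6) / n.
R^(1/6) = 0.87^(1/6) = 0.977057.
C = 0.977057 / 0.048 = 20.36 m^(1/2)/s.

20.36


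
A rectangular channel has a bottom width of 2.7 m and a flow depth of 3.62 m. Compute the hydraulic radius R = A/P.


For a rectangular section:
Flow area A = b * y = 2.7 * 3.62 = 9.77 m^2.
Wetted perimeter P = b + 2y = 2.7 + 2*3.62 = 9.94 m.
Hydraulic radius R = A/P = 9.77 / 9.94 = 0.9833 m.

0.9833


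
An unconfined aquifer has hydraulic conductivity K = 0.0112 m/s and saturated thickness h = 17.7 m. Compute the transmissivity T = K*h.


Transmissivity is defined as T = K * h.
T = 0.0112 * 17.7
  = 0.1982 m^2/s.

0.1982


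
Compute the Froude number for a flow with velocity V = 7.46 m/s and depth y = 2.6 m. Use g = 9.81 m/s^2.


The Froude number is defined as Fr = V / sqrt(g*y).
g*y = 9.81 * 2.6 = 25.506.
sqrt(g*y) = sqrt(25.506) = 5.0503.
Fr = 7.46 / 5.0503 = 1.4771.

1.4771


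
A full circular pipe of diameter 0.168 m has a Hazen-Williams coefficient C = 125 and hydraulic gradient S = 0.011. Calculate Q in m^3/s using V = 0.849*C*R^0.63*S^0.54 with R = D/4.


For a full circular pipe, R = D/4 = 0.168/4 = 0.042 m.
V = 0.849 * 125 * 0.042^0.63 * 0.011^0.54
  = 0.849 * 125 * 0.135721 * 0.087569
  = 1.2613 m/s.
Pipe area A = pi*D^2/4 = pi*0.168^2/4 = 0.0222 m^2.
Q = A * V = 0.0222 * 1.2613 = 0.028 m^3/s.

0.028


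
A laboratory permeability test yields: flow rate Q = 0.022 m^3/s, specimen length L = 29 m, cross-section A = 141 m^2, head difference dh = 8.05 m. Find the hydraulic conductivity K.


From K = Q*L / (A*dh):
Numerator: Q*L = 0.022 * 29 = 0.638.
Denominator: A*dh = 141 * 8.05 = 1135.05.
K = 0.638 / 1135.05 = 0.000562 m/s.

0.000562


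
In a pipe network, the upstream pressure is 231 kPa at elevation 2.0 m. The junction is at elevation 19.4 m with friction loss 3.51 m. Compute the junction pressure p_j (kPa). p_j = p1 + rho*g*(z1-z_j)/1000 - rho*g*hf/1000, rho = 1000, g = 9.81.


Junction pressure: p_j = p1 + rho*g*(z1 - z_j)/1000 - rho*g*hf/1000.
Elevation term = 1000*9.81*(2.0 - 19.4)/1000 = -170.694 kPa.
Friction term = 1000*9.81*3.51/1000 = 34.433 kPa.
p_j = 231 + -170.694 - 34.433 = 25.87 kPa.

25.87


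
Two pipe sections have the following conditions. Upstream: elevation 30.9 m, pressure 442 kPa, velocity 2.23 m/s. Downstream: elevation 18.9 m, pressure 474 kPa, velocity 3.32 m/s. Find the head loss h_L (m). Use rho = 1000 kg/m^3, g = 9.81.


Total head at each section: H = z + p/(rho*g) + V^2/(2g).
H1 = 30.9 + 442*1000/(1000*9.81) + 2.23^2/(2*9.81)
   = 30.9 + 45.056 + 0.2535
   = 76.21 m.
H2 = 18.9 + 474*1000/(1000*9.81) + 3.32^2/(2*9.81)
   = 18.9 + 48.318 + 0.5618
   = 67.78 m.
h_L = H1 - H2 = 76.21 - 67.78 = 8.43 m.

8.43


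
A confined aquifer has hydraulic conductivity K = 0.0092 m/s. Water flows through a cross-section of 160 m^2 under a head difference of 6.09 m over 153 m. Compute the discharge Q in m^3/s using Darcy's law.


Darcy's law: Q = K * A * i, where i = dh/L.
Hydraulic gradient i = 6.09 / 153 = 0.039804.
Q = 0.0092 * 160 * 0.039804
  = 0.0586 m^3/s.

0.0586


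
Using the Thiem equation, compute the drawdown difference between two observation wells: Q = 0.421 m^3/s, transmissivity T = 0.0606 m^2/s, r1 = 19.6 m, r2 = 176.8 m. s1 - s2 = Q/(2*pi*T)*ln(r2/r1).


Thiem equation: s1 - s2 = Q/(2*pi*T) * ln(r2/r1).
ln(r2/r1) = ln(176.8/19.6) = 2.1995.
Q/(2*pi*T) = 0.421 / (2*pi*0.0606) = 0.421 / 0.3808 = 1.1057.
s1 - s2 = 1.1057 * 2.1995 = 2.4319 m.

2.4319


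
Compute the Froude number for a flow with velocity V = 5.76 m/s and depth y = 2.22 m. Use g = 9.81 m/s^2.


The Froude number is defined as Fr = V / sqrt(g*y).
g*y = 9.81 * 2.22 = 21.7782.
sqrt(g*y) = sqrt(21.7782) = 4.6667.
Fr = 5.76 / 4.6667 = 1.2343.

1.2343


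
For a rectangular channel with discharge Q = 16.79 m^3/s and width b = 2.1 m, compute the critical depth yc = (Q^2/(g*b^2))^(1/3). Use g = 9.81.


Using yc = (Q^2 / (g * b^2))^(1/3):
Q^2 = 16.79^2 = 281.9.
g * b^2 = 9.81 * 2.1^2 = 9.81 * 4.41 = 43.26.
Q^2 / (g*b^2) = 281.9 / 43.26 = 6.5164.
yc = 6.5164^(1/3) = 1.8678 m.

1.8678


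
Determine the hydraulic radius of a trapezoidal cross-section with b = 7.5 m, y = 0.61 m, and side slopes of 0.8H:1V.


For a trapezoidal section with side slope z:
A = (b + z*y)*y = (7.5 + 0.8*0.61)*0.61 = 4.873 m^2.
P = b + 2*y*sqrt(1 + z^2) = 7.5 + 2*0.61*sqrt(1 + 0.8^2) = 9.062 m.
R = A/P = 4.873 / 9.062 = 0.5377 m.

0.5377


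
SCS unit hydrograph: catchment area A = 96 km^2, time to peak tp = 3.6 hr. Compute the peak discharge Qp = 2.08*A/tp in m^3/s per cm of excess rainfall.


SCS formula: Qp = 2.08 * A / tp.
Qp = 2.08 * 96 / 3.6
   = 199.68 / 3.6
   = 55.47 m^3/s per cm.

55.47


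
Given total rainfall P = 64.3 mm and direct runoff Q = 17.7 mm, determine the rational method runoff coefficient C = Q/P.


The runoff coefficient C = runoff depth / rainfall depth.
C = 17.7 / 64.3
  = 0.2753.

0.2753


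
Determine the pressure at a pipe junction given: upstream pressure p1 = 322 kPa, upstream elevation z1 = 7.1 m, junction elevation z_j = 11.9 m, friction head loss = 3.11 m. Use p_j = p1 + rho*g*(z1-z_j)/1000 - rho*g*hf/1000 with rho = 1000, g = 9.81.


Junction pressure: p_j = p1 + rho*g*(z1 - z_j)/1000 - rho*g*hf/1000.
Elevation term = 1000*9.81*(7.1 - 11.9)/1000 = -47.088 kPa.
Friction term = 1000*9.81*3.11/1000 = 30.509 kPa.
p_j = 322 + -47.088 - 30.509 = 244.4 kPa.

244.4


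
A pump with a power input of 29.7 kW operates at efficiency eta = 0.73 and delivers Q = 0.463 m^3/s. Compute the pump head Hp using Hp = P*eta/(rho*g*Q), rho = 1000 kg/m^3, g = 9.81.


Pump head formula: Hp = P * eta / (rho * g * Q).
Numerator: P * eta = 29.7 * 1000 * 0.73 = 21681.0 W.
Denominator: rho * g * Q = 1000 * 9.81 * 0.463 = 4542.03.
Hp = 21681.0 / 4542.03 = 4.77 m.

4.77


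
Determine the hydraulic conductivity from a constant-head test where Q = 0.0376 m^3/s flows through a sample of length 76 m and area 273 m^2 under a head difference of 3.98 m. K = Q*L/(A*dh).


From K = Q*L / (A*dh):
Numerator: Q*L = 0.0376 * 76 = 2.8576.
Denominator: A*dh = 273 * 3.98 = 1086.54.
K = 2.8576 / 1086.54 = 0.00263 m/s.

0.00263


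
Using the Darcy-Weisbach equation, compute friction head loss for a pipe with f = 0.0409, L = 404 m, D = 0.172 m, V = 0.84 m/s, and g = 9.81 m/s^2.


Darcy-Weisbach equation: h_f = f * (L/D) * V^2/(2g).
f * L/D = 0.0409 * 404/0.172 = 96.0674.
V^2/(2g) = 0.84^2 / (2*9.81) = 0.7056 / 19.62 = 0.036 m.
h_f = 96.0674 * 0.036 = 3.455 m.

3.455


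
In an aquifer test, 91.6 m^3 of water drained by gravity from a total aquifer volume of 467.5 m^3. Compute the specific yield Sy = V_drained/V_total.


Specific yield Sy = Volume drained / Total volume.
Sy = 91.6 / 467.5
   = 0.1959.

0.1959


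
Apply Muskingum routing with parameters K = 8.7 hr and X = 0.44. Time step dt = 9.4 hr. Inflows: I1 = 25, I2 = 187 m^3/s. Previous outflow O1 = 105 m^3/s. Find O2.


Muskingum coefficients:
denom = 2*K*(1-X) + dt = 2*8.7*(1-0.44) + 9.4 = 19.144.
C0 = (dt - 2*K*X)/denom = (9.4 - 2*8.7*0.44)/19.144 = 0.0911.
C1 = (dt + 2*K*X)/denom = (9.4 + 2*8.7*0.44)/19.144 = 0.8909.
C2 = (2*K*(1-X) - dt)/denom = 0.018.
O2 = C0*I2 + C1*I1 + C2*O1
   = 0.0911*187 + 0.8909*25 + 0.018*105
   = 41.2 m^3/s.

41.2


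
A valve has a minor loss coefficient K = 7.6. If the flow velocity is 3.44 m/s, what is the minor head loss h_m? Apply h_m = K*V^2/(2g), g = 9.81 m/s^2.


Minor loss formula: h_m = K * V^2/(2g).
V^2 = 3.44^2 = 11.8336.
V^2/(2g) = 11.8336 / 19.62 = 0.6031 m.
h_m = 7.6 * 0.6031 = 4.5839 m.

4.5839


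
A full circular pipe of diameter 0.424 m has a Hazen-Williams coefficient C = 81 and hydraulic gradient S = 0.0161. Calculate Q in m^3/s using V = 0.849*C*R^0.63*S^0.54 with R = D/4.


For a full circular pipe, R = D/4 = 0.424/4 = 0.106 m.
V = 0.849 * 81 * 0.106^0.63 * 0.0161^0.54
  = 0.849 * 81 * 0.243188 * 0.107569
  = 1.799 m/s.
Pipe area A = pi*D^2/4 = pi*0.424^2/4 = 0.1412 m^2.
Q = A * V = 0.1412 * 1.799 = 0.254 m^3/s.

0.254


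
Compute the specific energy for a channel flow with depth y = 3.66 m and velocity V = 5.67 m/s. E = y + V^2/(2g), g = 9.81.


Specific energy E = y + V^2/(2g).
Velocity head = V^2/(2g) = 5.67^2 / (2*9.81) = 32.1489 / 19.62 = 1.6386 m.
E = 3.66 + 1.6386 = 5.2986 m.

5.2986


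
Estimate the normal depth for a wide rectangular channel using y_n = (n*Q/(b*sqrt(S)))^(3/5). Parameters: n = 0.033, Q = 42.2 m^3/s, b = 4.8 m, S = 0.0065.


We use the wide-channel approximation y_n = (n*Q/(b*sqrt(S)))^(3/5).
sqrt(S) = sqrt(0.0065) = 0.080623.
Numerator: n*Q = 0.033 * 42.2 = 1.3926.
Denominator: b*sqrt(S) = 4.8 * 0.080623 = 0.38699.
arg = 3.5986.
y_n = 3.5986^(3/5) = 2.1561 m.

2.1561


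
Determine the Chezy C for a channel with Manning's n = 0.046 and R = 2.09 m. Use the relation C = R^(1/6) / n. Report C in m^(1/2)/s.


The Chezy coefficient relates to Manning's n through C = R^(1/6) / n.
R^(1/6) = 2.09^(1/6) = 1.130727.
C = 1.130727 / 0.046 = 24.58 m^(1/2)/s.

24.58


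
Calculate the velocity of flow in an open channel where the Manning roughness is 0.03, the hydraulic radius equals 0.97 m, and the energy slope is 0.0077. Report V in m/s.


Manning's equation gives V = (1/n) * R^(2/3) * S^(1/2).
First, compute R^(2/3) = 0.97^(2/3) = 0.9799.
Next, S^(1/2) = 0.0077^(1/2) = 0.08775.
Then 1/n = 1/0.03 = 33.33.
V = 33.33 * 0.9799 * 0.08775 = 2.8662 m/s.

2.8662


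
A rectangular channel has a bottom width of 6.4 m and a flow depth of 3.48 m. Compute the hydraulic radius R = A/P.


For a rectangular section:
Flow area A = b * y = 6.4 * 3.48 = 22.27 m^2.
Wetted perimeter P = b + 2y = 6.4 + 2*3.48 = 13.36 m.
Hydraulic radius R = A/P = 22.27 / 13.36 = 1.6671 m.

1.6671


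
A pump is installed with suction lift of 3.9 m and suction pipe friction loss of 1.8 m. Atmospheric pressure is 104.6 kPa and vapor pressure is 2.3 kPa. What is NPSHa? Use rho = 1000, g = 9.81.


NPSHa = p_atm/(rho*g) - z_s - hf_s - p_vap/(rho*g).
p_atm/(rho*g) = 104.6*1000 / (1000*9.81) = 10.663 m.
p_vap/(rho*g) = 2.3*1000 / (1000*9.81) = 0.234 m.
NPSHa = 10.663 - 3.9 - 1.8 - 0.234
      = 4.73 m.

4.73


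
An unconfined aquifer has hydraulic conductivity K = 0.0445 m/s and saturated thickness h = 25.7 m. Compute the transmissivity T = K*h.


Transmissivity is defined as T = K * h.
T = 0.0445 * 25.7
  = 1.1436 m^2/s.

1.1436


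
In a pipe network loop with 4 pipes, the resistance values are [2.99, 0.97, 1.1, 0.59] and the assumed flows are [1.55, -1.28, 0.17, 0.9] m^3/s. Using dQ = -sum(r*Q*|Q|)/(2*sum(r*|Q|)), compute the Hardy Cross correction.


Numerator terms (r*Q*|Q|): 2.99*1.55*|1.55| = 7.1835; 0.97*-1.28*|-1.28| = -1.5892; 1.1*0.17*|0.17| = 0.0318; 0.59*0.9*|0.9| = 0.4779.
Sum of numerator = 6.1039.
Denominator terms (r*|Q|): 2.99*|1.55| = 4.6345; 0.97*|-1.28| = 1.2416; 1.1*|0.17| = 0.187; 0.59*|0.9| = 0.531.
2 * sum of denominator = 2 * 6.5941 = 13.1882.
dQ = -6.1039 / 13.1882 = -0.4628 m^3/s.

-0.4628


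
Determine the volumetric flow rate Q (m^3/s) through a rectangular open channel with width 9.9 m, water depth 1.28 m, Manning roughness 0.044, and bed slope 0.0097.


For a rectangular channel, the cross-sectional area A = b * y = 9.9 * 1.28 = 12.67 m^2.
The wetted perimeter P = b + 2y = 9.9 + 2*1.28 = 12.46 m.
Hydraulic radius R = A/P = 12.67/12.46 = 1.017 m.
Velocity V = (1/n)*R^(2/3)*S^(1/2) = (1/0.044)*1.017^(2/3)*0.0097^(1/2) = 2.2637 m/s.
Discharge Q = A * V = 12.67 * 2.2637 = 28.686 m^3/s.

28.686


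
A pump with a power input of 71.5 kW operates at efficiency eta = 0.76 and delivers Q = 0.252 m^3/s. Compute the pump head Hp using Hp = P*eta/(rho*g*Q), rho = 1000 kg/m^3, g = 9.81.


Pump head formula: Hp = P * eta / (rho * g * Q).
Numerator: P * eta = 71.5 * 1000 * 0.76 = 54340.0 W.
Denominator: rho * g * Q = 1000 * 9.81 * 0.252 = 2472.12.
Hp = 54340.0 / 2472.12 = 21.98 m.

21.98


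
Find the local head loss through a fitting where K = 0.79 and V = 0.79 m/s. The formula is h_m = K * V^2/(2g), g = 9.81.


Minor loss formula: h_m = K * V^2/(2g).
V^2 = 0.79^2 = 0.6241.
V^2/(2g) = 0.6241 / 19.62 = 0.0318 m.
h_m = 0.79 * 0.0318 = 0.0251 m.

0.0251


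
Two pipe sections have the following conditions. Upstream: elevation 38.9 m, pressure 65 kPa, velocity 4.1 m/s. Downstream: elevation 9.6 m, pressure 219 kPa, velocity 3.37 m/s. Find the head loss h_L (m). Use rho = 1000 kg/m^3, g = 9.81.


Total head at each section: H = z + p/(rho*g) + V^2/(2g).
H1 = 38.9 + 65*1000/(1000*9.81) + 4.1^2/(2*9.81)
   = 38.9 + 6.626 + 0.8568
   = 46.383 m.
H2 = 9.6 + 219*1000/(1000*9.81) + 3.37^2/(2*9.81)
   = 9.6 + 22.324 + 0.5788
   = 32.503 m.
h_L = H1 - H2 = 46.383 - 32.503 = 13.88 m.

13.88


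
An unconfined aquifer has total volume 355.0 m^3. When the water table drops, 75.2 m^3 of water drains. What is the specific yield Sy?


Specific yield Sy = Volume drained / Total volume.
Sy = 75.2 / 355.0
   = 0.2118.

0.2118


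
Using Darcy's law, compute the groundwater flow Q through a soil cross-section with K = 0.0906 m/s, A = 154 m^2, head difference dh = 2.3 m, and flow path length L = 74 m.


Darcy's law: Q = K * A * i, where i = dh/L.
Hydraulic gradient i = 2.3 / 74 = 0.031081.
Q = 0.0906 * 154 * 0.031081
  = 0.4337 m^3/s.

0.4337


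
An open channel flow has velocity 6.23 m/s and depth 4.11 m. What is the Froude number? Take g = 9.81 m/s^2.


The Froude number is defined as Fr = V / sqrt(g*y).
g*y = 9.81 * 4.11 = 40.3191.
sqrt(g*y) = sqrt(40.3191) = 6.3497.
Fr = 6.23 / 6.3497 = 0.9811.

0.9811


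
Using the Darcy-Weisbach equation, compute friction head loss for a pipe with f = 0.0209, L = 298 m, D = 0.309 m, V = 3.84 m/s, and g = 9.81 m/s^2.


Darcy-Weisbach equation: h_f = f * (L/D) * V^2/(2g).
f * L/D = 0.0209 * 298/0.309 = 20.156.
V^2/(2g) = 3.84^2 / (2*9.81) = 14.7456 / 19.62 = 0.7516 m.
h_f = 20.156 * 0.7516 = 15.148 m.

15.148


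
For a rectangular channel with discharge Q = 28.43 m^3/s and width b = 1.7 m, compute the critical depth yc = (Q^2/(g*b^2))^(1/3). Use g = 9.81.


Using yc = (Q^2 / (g * b^2))^(1/3):
Q^2 = 28.43^2 = 808.26.
g * b^2 = 9.81 * 1.7^2 = 9.81 * 2.89 = 28.35.
Q^2 / (g*b^2) = 808.26 / 28.35 = 28.5101.
yc = 28.5101^(1/3) = 3.0549 m.

3.0549


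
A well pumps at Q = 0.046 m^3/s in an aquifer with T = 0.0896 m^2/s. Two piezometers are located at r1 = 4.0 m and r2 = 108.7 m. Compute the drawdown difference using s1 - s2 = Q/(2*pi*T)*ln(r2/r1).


Thiem equation: s1 - s2 = Q/(2*pi*T) * ln(r2/r1).
ln(r2/r1) = ln(108.7/4.0) = 3.3023.
Q/(2*pi*T) = 0.046 / (2*pi*0.0896) = 0.046 / 0.563 = 0.0817.
s1 - s2 = 0.0817 * 3.3023 = 0.2698 m.

0.2698


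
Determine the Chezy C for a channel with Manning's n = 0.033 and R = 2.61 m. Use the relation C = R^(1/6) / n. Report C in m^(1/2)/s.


The Chezy coefficient relates to Manning's n through C = R^(1/6) / n.
R^(1/6) = 2.61^(1/6) = 1.173384.
C = 1.173384 / 0.033 = 35.56 m^(1/2)/s.

35.56


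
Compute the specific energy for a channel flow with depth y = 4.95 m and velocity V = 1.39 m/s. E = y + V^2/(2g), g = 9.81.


Specific energy E = y + V^2/(2g).
Velocity head = V^2/(2g) = 1.39^2 / (2*9.81) = 1.9321 / 19.62 = 0.0985 m.
E = 4.95 + 0.0985 = 5.0485 m.

5.0485


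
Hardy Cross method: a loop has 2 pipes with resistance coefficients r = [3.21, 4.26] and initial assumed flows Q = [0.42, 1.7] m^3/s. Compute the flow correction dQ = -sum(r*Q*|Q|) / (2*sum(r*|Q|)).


Numerator terms (r*Q*|Q|): 3.21*0.42*|0.42| = 0.5662; 4.26*1.7*|1.7| = 12.3114.
Sum of numerator = 12.8776.
Denominator terms (r*|Q|): 3.21*|0.42| = 1.3482; 4.26*|1.7| = 7.242.
2 * sum of denominator = 2 * 8.5902 = 17.1804.
dQ = -12.8776 / 17.1804 = -0.7496 m^3/s.

-0.7496


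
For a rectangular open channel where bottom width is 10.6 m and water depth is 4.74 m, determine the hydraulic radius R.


For a rectangular section:
Flow area A = b * y = 10.6 * 4.74 = 50.24 m^2.
Wetted perimeter P = b + 2y = 10.6 + 2*4.74 = 20.08 m.
Hydraulic radius R = A/P = 50.24 / 20.08 = 2.5022 m.

2.5022


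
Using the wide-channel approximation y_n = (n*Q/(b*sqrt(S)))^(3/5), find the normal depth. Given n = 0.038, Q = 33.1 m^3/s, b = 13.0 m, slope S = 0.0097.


We use the wide-channel approximation y_n = (n*Q/(b*sqrt(S)))^(3/5).
sqrt(S) = sqrt(0.0097) = 0.098489.
Numerator: n*Q = 0.038 * 33.1 = 1.2578.
Denominator: b*sqrt(S) = 13.0 * 0.098489 = 1.280357.
arg = 0.9824.
y_n = 0.9824^(3/5) = 0.9894 m.

0.9894


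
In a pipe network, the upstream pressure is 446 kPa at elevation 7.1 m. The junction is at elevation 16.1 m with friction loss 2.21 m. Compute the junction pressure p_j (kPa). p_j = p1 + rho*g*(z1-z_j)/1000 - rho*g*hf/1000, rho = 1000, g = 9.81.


Junction pressure: p_j = p1 + rho*g*(z1 - z_j)/1000 - rho*g*hf/1000.
Elevation term = 1000*9.81*(7.1 - 16.1)/1000 = -88.29 kPa.
Friction term = 1000*9.81*2.21/1000 = 21.68 kPa.
p_j = 446 + -88.29 - 21.68 = 336.03 kPa.

336.03


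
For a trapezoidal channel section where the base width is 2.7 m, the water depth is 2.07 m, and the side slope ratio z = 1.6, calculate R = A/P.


For a trapezoidal section with side slope z:
A = (b + z*y)*y = (2.7 + 1.6*2.07)*2.07 = 12.445 m^2.
P = b + 2*y*sqrt(1 + z^2) = 2.7 + 2*2.07*sqrt(1 + 1.6^2) = 10.511 m.
R = A/P = 12.445 / 10.511 = 1.1839 m.

1.1839


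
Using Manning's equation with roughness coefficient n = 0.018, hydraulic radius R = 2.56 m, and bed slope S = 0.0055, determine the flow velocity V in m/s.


Manning's equation gives V = (1/n) * R^(2/3) * S^(1/2).
First, compute R^(2/3) = 2.56^(2/3) = 1.8714.
Next, S^(1/2) = 0.0055^(1/2) = 0.074162.
Then 1/n = 1/0.018 = 55.56.
V = 55.56 * 1.8714 * 0.074162 = 7.7103 m/s.

7.7103


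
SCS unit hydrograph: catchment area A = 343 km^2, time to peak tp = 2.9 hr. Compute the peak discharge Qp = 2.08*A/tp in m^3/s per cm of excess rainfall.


SCS formula: Qp = 2.08 * A / tp.
Qp = 2.08 * 343 / 2.9
   = 713.44 / 2.9
   = 246.01 m^3/s per cm.

246.01


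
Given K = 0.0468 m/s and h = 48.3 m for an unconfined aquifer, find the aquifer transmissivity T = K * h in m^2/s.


Transmissivity is defined as T = K * h.
T = 0.0468 * 48.3
  = 2.2604 m^2/s.

2.2604


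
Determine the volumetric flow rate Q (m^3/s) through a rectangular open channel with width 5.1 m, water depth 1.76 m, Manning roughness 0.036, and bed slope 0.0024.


For a rectangular channel, the cross-sectional area A = b * y = 5.1 * 1.76 = 8.98 m^2.
The wetted perimeter P = b + 2y = 5.1 + 2*1.76 = 8.62 m.
Hydraulic radius R = A/P = 8.98/8.62 = 1.0413 m.
Velocity V = (1/n)*R^(2/3)*S^(1/2) = (1/0.036)*1.0413^(2/3)*0.0024^(1/2) = 1.398 m/s.
Discharge Q = A * V = 8.98 * 1.398 = 12.549 m^3/s.

12.549


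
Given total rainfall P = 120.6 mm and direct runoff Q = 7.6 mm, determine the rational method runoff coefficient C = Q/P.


The runoff coefficient C = runoff depth / rainfall depth.
C = 7.6 / 120.6
  = 0.063.

0.063


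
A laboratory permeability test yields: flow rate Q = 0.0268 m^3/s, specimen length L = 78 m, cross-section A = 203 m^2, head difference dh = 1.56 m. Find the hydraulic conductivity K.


From K = Q*L / (A*dh):
Numerator: Q*L = 0.0268 * 78 = 2.0904.
Denominator: A*dh = 203 * 1.56 = 316.68.
K = 2.0904 / 316.68 = 0.006601 m/s.

0.006601


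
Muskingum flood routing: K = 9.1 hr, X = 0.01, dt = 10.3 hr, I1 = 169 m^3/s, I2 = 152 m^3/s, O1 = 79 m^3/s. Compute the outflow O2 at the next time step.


Muskingum coefficients:
denom = 2*K*(1-X) + dt = 2*9.1*(1-0.01) + 10.3 = 28.318.
C0 = (dt - 2*K*X)/denom = (10.3 - 2*9.1*0.01)/28.318 = 0.3573.
C1 = (dt + 2*K*X)/denom = (10.3 + 2*9.1*0.01)/28.318 = 0.3702.
C2 = (2*K*(1-X) - dt)/denom = 0.2725.
O2 = C0*I2 + C1*I1 + C2*O1
   = 0.3573*152 + 0.3702*169 + 0.2725*79
   = 138.4 m^3/s.

138.4


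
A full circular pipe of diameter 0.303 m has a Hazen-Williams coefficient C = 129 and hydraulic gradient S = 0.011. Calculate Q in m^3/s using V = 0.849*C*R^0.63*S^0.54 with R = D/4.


For a full circular pipe, R = D/4 = 0.303/4 = 0.0757 m.
V = 0.849 * 129 * 0.0757^0.63 * 0.011^0.54
  = 0.849 * 129 * 0.196794 * 0.087569
  = 1.8874 m/s.
Pipe area A = pi*D^2/4 = pi*0.303^2/4 = 0.0721 m^2.
Q = A * V = 0.0721 * 1.8874 = 0.1361 m^3/s.

0.1361


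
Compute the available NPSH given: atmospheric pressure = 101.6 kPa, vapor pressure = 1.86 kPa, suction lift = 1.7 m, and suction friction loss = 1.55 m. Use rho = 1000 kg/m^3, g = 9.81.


NPSHa = p_atm/(rho*g) - z_s - hf_s - p_vap/(rho*g).
p_atm/(rho*g) = 101.6*1000 / (1000*9.81) = 10.357 m.
p_vap/(rho*g) = 1.86*1000 / (1000*9.81) = 0.19 m.
NPSHa = 10.357 - 1.7 - 1.55 - 0.19
      = 6.92 m.

6.92


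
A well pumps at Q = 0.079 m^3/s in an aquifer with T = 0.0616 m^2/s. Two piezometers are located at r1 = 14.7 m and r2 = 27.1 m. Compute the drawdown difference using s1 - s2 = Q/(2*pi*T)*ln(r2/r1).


Thiem equation: s1 - s2 = Q/(2*pi*T) * ln(r2/r1).
ln(r2/r1) = ln(27.1/14.7) = 0.6117.
Q/(2*pi*T) = 0.079 / (2*pi*0.0616) = 0.079 / 0.387 = 0.2041.
s1 - s2 = 0.2041 * 0.6117 = 0.1249 m.

0.1249


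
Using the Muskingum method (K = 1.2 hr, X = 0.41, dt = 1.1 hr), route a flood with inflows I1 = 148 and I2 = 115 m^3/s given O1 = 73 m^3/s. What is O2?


Muskingum coefficients:
denom = 2*K*(1-X) + dt = 2*1.2*(1-0.41) + 1.1 = 2.516.
C0 = (dt - 2*K*X)/denom = (1.1 - 2*1.2*0.41)/2.516 = 0.0461.
C1 = (dt + 2*K*X)/denom = (1.1 + 2*1.2*0.41)/2.516 = 0.8283.
C2 = (2*K*(1-X) - dt)/denom = 0.1256.
O2 = C0*I2 + C1*I1 + C2*O1
   = 0.0461*115 + 0.8283*148 + 0.1256*73
   = 137.06 m^3/s.

137.06


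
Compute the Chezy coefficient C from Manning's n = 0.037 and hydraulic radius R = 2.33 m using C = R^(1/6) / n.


The Chezy coefficient relates to Manning's n through C = R^(1/6) / n.
R^(1/6) = 2.33^(1/6) = 1.151399.
C = 1.151399 / 0.037 = 31.12 m^(1/2)/s.

31.12


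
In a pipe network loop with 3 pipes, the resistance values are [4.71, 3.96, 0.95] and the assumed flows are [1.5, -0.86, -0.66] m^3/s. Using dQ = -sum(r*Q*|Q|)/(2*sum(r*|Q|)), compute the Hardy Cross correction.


Numerator terms (r*Q*|Q|): 4.71*1.5*|1.5| = 10.5975; 3.96*-0.86*|-0.86| = -2.9288; 0.95*-0.66*|-0.66| = -0.4138.
Sum of numerator = 7.2549.
Denominator terms (r*|Q|): 4.71*|1.5| = 7.065; 3.96*|-0.86| = 3.4056; 0.95*|-0.66| = 0.627.
2 * sum of denominator = 2 * 11.0976 = 22.1952.
dQ = -7.2549 / 22.1952 = -0.3269 m^3/s.

-0.3269


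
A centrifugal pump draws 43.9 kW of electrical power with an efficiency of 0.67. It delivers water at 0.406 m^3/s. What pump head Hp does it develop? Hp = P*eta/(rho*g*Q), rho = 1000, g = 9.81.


Pump head formula: Hp = P * eta / (rho * g * Q).
Numerator: P * eta = 43.9 * 1000 * 0.67 = 29413.0 W.
Denominator: rho * g * Q = 1000 * 9.81 * 0.406 = 3982.86.
Hp = 29413.0 / 3982.86 = 7.38 m.

7.38


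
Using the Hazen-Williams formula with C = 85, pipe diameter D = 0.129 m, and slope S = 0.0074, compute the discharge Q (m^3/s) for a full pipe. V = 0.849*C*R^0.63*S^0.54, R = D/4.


For a full circular pipe, R = D/4 = 0.129/4 = 0.0323 m.
V = 0.849 * 85 * 0.0323^0.63 * 0.0074^0.54
  = 0.849 * 85 * 0.114914 * 0.070694
  = 0.5863 m/s.
Pipe area A = pi*D^2/4 = pi*0.129^2/4 = 0.0131 m^2.
Q = A * V = 0.0131 * 0.5863 = 0.0077 m^3/s.

0.0077


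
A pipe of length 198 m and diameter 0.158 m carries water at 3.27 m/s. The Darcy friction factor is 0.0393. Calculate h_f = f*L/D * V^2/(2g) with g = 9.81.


Darcy-Weisbach equation: h_f = f * (L/D) * V^2/(2g).
f * L/D = 0.0393 * 198/0.158 = 49.2494.
V^2/(2g) = 3.27^2 / (2*9.81) = 10.6929 / 19.62 = 0.545 m.
h_f = 49.2494 * 0.545 = 26.841 m.

26.841


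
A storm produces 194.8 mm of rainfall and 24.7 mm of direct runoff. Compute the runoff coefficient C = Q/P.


The runoff coefficient C = runoff depth / rainfall depth.
C = 24.7 / 194.8
  = 0.1268.

0.1268


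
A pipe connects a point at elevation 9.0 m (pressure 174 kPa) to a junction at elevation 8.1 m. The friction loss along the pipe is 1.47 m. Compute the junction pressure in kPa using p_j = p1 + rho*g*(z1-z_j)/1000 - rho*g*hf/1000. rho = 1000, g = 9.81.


Junction pressure: p_j = p1 + rho*g*(z1 - z_j)/1000 - rho*g*hf/1000.
Elevation term = 1000*9.81*(9.0 - 8.1)/1000 = 8.829 kPa.
Friction term = 1000*9.81*1.47/1000 = 14.421 kPa.
p_j = 174 + 8.829 - 14.421 = 168.41 kPa.

168.41


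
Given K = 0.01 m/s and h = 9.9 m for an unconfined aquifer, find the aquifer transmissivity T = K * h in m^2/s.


Transmissivity is defined as T = K * h.
T = 0.01 * 9.9
  = 0.099 m^2/s.

0.099


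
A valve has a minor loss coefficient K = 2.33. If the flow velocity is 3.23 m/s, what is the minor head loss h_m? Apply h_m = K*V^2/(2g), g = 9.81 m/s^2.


Minor loss formula: h_m = K * V^2/(2g).
V^2 = 3.23^2 = 10.4329.
V^2/(2g) = 10.4329 / 19.62 = 0.5317 m.
h_m = 2.33 * 0.5317 = 1.239 m.

1.239


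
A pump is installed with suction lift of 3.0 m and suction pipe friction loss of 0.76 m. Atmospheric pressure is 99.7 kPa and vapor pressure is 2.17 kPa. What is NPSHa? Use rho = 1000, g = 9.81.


NPSHa = p_atm/(rho*g) - z_s - hf_s - p_vap/(rho*g).
p_atm/(rho*g) = 99.7*1000 / (1000*9.81) = 10.163 m.
p_vap/(rho*g) = 2.17*1000 / (1000*9.81) = 0.221 m.
NPSHa = 10.163 - 3.0 - 0.76 - 0.221
      = 6.18 m.

6.18


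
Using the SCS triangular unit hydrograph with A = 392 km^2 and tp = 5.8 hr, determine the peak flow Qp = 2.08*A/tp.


SCS formula: Qp = 2.08 * A / tp.
Qp = 2.08 * 392 / 5.8
   = 815.36 / 5.8
   = 140.58 m^3/s per cm.

140.58


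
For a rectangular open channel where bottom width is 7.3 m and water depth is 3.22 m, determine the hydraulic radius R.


For a rectangular section:
Flow area A = b * y = 7.3 * 3.22 = 23.51 m^2.
Wetted perimeter P = b + 2y = 7.3 + 2*3.22 = 13.74 m.
Hydraulic radius R = A/P = 23.51 / 13.74 = 1.7108 m.

1.7108


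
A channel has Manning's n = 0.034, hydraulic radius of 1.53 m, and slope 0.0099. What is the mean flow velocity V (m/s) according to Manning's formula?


Manning's equation gives V = (1/n) * R^(2/3) * S^(1/2).
First, compute R^(2/3) = 1.53^(2/3) = 1.3278.
Next, S^(1/2) = 0.0099^(1/2) = 0.099499.
Then 1/n = 1/0.034 = 29.41.
V = 29.41 * 1.3278 * 0.099499 = 3.8857 m/s.

3.8857


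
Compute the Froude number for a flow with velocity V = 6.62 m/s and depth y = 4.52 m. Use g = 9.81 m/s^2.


The Froude number is defined as Fr = V / sqrt(g*y).
g*y = 9.81 * 4.52 = 44.3412.
sqrt(g*y) = sqrt(44.3412) = 6.6589.
Fr = 6.62 / 6.6589 = 0.9942.

0.9942


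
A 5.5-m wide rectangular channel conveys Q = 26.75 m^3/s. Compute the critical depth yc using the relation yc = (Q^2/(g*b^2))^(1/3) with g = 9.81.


Using yc = (Q^2 / (g * b^2))^(1/3):
Q^2 = 26.75^2 = 715.56.
g * b^2 = 9.81 * 5.5^2 = 9.81 * 30.25 = 296.75.
Q^2 / (g*b^2) = 715.56 / 296.75 = 2.4113.
yc = 2.4113^(1/3) = 1.341 m.

1.341


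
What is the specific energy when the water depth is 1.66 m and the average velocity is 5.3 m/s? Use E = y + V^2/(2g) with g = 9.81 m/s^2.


Specific energy E = y + V^2/(2g).
Velocity head = V^2/(2g) = 5.3^2 / (2*9.81) = 28.09 / 19.62 = 1.4317 m.
E = 1.66 + 1.4317 = 3.0917 m.

3.0917


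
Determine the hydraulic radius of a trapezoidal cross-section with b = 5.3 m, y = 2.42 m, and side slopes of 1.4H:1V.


For a trapezoidal section with side slope z:
A = (b + z*y)*y = (5.3 + 1.4*2.42)*2.42 = 21.025 m^2.
P = b + 2*y*sqrt(1 + z^2) = 5.3 + 2*2.42*sqrt(1 + 1.4^2) = 13.627 m.
R = A/P = 21.025 / 13.627 = 1.5429 m.

1.5429


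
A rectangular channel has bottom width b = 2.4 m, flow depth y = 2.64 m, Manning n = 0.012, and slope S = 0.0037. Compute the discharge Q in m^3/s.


For a rectangular channel, the cross-sectional area A = b * y = 2.4 * 2.64 = 6.34 m^2.
The wetted perimeter P = b + 2y = 2.4 + 2*2.64 = 7.68 m.
Hydraulic radius R = A/P = 6.34/7.68 = 0.825 m.
Velocity V = (1/n)*R^(2/3)*S^(1/2) = (1/0.012)*0.825^(2/3)*0.0037^(1/2) = 4.4588 m/s.
Discharge Q = A * V = 6.34 * 4.4588 = 28.251 m^3/s.

28.251


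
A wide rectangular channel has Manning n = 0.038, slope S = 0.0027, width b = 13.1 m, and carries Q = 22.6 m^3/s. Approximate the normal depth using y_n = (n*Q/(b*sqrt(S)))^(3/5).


We use the wide-channel approximation y_n = (n*Q/(b*sqrt(S)))^(3/5).
sqrt(S) = sqrt(0.0027) = 0.051962.
Numerator: n*Q = 0.038 * 22.6 = 0.8588.
Denominator: b*sqrt(S) = 13.1 * 0.051962 = 0.680702.
arg = 1.2616.
y_n = 1.2616^(3/5) = 1.1496 m.

1.1496


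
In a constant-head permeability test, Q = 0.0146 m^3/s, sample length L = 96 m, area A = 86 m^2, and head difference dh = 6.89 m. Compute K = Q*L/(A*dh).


From K = Q*L / (A*dh):
Numerator: Q*L = 0.0146 * 96 = 1.4016.
Denominator: A*dh = 86 * 6.89 = 592.54.
K = 1.4016 / 592.54 = 0.002365 m/s.

0.002365


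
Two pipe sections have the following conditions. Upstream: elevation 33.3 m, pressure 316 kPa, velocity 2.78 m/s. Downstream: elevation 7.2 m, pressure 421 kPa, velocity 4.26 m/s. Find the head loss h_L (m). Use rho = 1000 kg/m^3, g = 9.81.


Total head at each section: H = z + p/(rho*g) + V^2/(2g).
H1 = 33.3 + 316*1000/(1000*9.81) + 2.78^2/(2*9.81)
   = 33.3 + 32.212 + 0.3939
   = 65.906 m.
H2 = 7.2 + 421*1000/(1000*9.81) + 4.26^2/(2*9.81)
   = 7.2 + 42.915 + 0.925
   = 51.04 m.
h_L = H1 - H2 = 65.906 - 51.04 = 14.866 m.

14.866


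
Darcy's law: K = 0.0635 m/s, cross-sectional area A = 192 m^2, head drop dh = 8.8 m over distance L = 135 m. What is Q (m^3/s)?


Darcy's law: Q = K * A * i, where i = dh/L.
Hydraulic gradient i = 8.8 / 135 = 0.065185.
Q = 0.0635 * 192 * 0.065185
  = 0.7947 m^3/s.

0.7947


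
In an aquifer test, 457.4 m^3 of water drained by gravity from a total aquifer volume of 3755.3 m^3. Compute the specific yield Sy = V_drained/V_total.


Specific yield Sy = Volume drained / Total volume.
Sy = 457.4 / 3755.3
   = 0.1218.

0.1218


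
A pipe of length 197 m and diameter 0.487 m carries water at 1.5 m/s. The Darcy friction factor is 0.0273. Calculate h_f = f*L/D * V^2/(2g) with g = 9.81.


Darcy-Weisbach equation: h_f = f * (L/D) * V^2/(2g).
f * L/D = 0.0273 * 197/0.487 = 11.0433.
V^2/(2g) = 1.5^2 / (2*9.81) = 2.25 / 19.62 = 0.1147 m.
h_f = 11.0433 * 0.1147 = 1.266 m.

1.266


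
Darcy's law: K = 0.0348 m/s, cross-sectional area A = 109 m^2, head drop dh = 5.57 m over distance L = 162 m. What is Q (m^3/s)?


Darcy's law: Q = K * A * i, where i = dh/L.
Hydraulic gradient i = 5.57 / 162 = 0.034383.
Q = 0.0348 * 109 * 0.034383
  = 0.1304 m^3/s.

0.1304


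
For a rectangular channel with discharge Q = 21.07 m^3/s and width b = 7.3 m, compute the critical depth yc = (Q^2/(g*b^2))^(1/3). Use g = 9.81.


Using yc = (Q^2 / (g * b^2))^(1/3):
Q^2 = 21.07^2 = 443.94.
g * b^2 = 9.81 * 7.3^2 = 9.81 * 53.29 = 522.77.
Q^2 / (g*b^2) = 443.94 / 522.77 = 0.8492.
yc = 0.8492^(1/3) = 0.947 m.

0.947


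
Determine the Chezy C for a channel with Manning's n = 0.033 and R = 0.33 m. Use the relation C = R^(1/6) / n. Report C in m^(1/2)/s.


The Chezy coefficient relates to Manning's n through C = R^(1/6) / n.
R^(1/6) = 0.33^(1/6) = 0.83129.
C = 0.83129 / 0.033 = 25.19 m^(1/2)/s.

25.19


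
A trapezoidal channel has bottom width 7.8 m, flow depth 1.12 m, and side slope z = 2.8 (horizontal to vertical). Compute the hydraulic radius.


For a trapezoidal section with side slope z:
A = (b + z*y)*y = (7.8 + 2.8*1.12)*1.12 = 12.248 m^2.
P = b + 2*y*sqrt(1 + z^2) = 7.8 + 2*1.12*sqrt(1 + 2.8^2) = 14.46 m.
R = A/P = 12.248 / 14.46 = 0.847 m.

0.847


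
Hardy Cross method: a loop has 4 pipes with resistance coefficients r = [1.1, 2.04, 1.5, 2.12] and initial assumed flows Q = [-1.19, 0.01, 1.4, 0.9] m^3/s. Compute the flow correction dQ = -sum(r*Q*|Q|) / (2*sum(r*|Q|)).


Numerator terms (r*Q*|Q|): 1.1*-1.19*|-1.19| = -1.5577; 2.04*0.01*|0.01| = 0.0002; 1.5*1.4*|1.4| = 2.94; 2.12*0.9*|0.9| = 1.7172.
Sum of numerator = 3.0997.
Denominator terms (r*|Q|): 1.1*|-1.19| = 1.309; 2.04*|0.01| = 0.0204; 1.5*|1.4| = 2.1; 2.12*|0.9| = 1.908.
2 * sum of denominator = 2 * 5.3374 = 10.6748.
dQ = -3.0997 / 10.6748 = -0.2904 m^3/s.

-0.2904


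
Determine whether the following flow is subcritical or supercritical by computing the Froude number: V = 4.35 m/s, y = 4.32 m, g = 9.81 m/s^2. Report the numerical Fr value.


The Froude number is defined as Fr = V / sqrt(g*y).
g*y = 9.81 * 4.32 = 42.3792.
sqrt(g*y) = sqrt(42.3792) = 6.5099.
Fr = 4.35 / 6.5099 = 0.6682.
Since Fr < 1, the flow is subcritical.

0.6682


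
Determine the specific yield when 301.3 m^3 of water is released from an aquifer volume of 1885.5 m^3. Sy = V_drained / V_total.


Specific yield Sy = Volume drained / Total volume.
Sy = 301.3 / 1885.5
   = 0.1598.

0.1598


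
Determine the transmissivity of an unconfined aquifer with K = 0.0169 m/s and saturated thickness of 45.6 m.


Transmissivity is defined as T = K * h.
T = 0.0169 * 45.6
  = 0.7706 m^2/s.

0.7706


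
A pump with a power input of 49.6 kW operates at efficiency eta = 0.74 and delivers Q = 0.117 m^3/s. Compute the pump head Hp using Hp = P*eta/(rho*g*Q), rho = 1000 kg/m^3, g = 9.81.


Pump head formula: Hp = P * eta / (rho * g * Q).
Numerator: P * eta = 49.6 * 1000 * 0.74 = 36704.0 W.
Denominator: rho * g * Q = 1000 * 9.81 * 0.117 = 1147.77.
Hp = 36704.0 / 1147.77 = 31.98 m.

31.98
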